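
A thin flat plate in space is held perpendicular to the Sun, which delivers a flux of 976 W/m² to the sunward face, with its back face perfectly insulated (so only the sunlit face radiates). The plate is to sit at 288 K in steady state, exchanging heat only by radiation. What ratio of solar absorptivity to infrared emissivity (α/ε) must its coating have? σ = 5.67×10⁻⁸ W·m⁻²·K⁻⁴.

Balance: αS·A = εσ·1A·T⁴ ⇒ α/ε = σT⁴/S.
α/ε = 5.67×10⁻⁸·(288)⁴/976 = 5.67×10⁻⁸·6.880×10⁹/976.

α/ε ≈ 0.400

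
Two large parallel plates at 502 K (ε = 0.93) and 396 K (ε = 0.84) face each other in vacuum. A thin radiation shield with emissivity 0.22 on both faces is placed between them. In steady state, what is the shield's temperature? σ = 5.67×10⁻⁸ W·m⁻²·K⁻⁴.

In steady state the net flux on the hot side equals that on the cold side.
σ(T₁⁴−T_s⁴)/D₁ = σ(T_s⁴−T₂⁴)/D₂, with D₁ = 1/ε₁+1/ε_s−1 = 4.621, D₂ = 1/ε_s+1/ε₂−1 = 4.736.
Solve for T_s⁴: T_s⁴ = (D₂·T₁⁴ + D₁·T₂⁴)/(D₁+D₂) = 4.429×10¹⁰ K⁴.

T_s ≈ 459 K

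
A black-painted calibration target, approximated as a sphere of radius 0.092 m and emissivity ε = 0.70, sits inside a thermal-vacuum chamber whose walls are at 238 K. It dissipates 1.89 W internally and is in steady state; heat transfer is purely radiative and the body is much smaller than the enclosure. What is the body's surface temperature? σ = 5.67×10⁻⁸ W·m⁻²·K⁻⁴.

For a small grey body in a large enclosure, net radiated power = εσA(T⁴ − T_w⁴).
Steady state: P = εσA(T⁴ − T_w⁴) with A = 4πr² = 0.1064 m².
T⁴ = P/(εσA) + T_w⁴ = 1.89/(0.70·5.67×10⁻⁸·0.1064) + (238)⁴
    = 4.477×10⁸ + 3.209×10⁹ = 3.656×10⁹ K⁴.

T ≈ 246 K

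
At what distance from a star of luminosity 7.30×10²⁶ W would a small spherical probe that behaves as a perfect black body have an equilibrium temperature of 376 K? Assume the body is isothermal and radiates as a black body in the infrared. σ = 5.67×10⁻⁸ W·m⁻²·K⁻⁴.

For an isothermal black-emitting sphere, (1−a)S·πr² = σ·4πr²·T⁴ ⇒ S = 4σT⁴/(1−a).
S = 4·5.67×10⁻⁸·(376)⁴/1.00 = 4533 W/m².
Flux falls as S = L/(4πd²), so d = √(L/(4πS)) = √(7.30×10²⁶/(4π·4533)).

d ≈ 1.13×10¹¹ m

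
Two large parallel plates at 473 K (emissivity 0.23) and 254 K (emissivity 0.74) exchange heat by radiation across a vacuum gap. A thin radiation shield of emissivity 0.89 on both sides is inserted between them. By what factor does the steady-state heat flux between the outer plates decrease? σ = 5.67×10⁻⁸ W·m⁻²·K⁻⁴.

Without shield: q₀ = σΔ(T⁴)/(1/ε₁+1/ε₂−1) with denominator 4.699.
With shield the two gaps are in series; the resistances add: (1/ε₁+1/ε_s−1)+(1/ε_s+1/ε₂−1) = 4.471+1.475 = 5.946.
Heat-flux ratio q₀/q = 5.946/4.699.

factor ≈ 1.27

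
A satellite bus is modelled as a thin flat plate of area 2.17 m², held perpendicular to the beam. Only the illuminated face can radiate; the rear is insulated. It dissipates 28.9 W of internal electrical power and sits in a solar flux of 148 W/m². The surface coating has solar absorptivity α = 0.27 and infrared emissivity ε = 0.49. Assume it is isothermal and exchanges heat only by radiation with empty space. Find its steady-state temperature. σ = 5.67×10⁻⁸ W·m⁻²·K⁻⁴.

T ≈ 209 K

At steady state, absorbed solar power + internal power = radiated power.
Absorbed: α·S·A_cross = 0.27·148·2.170 = 86.71 W (cross-section A).
Total input = 86.71 + 28.9 = 115.6 W.
Radiated: εσ·A_surf·T⁴ with A_surf = A = 2.170 m².
T⁴ = 115.6/(0.49·5.67×10⁻⁸·2.170) = 1.918×10⁹ K⁴.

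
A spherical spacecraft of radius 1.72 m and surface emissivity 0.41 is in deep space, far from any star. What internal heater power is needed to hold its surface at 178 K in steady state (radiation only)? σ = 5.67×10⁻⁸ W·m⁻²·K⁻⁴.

P = εσ·4πr²·T⁴.
4πr² = 37.18 m²; T⁴ = 1.004×10⁹ K⁴.
P = 0.41·5.67×10⁻⁸·37.18·1.004×10⁹.

P ≈ 868 W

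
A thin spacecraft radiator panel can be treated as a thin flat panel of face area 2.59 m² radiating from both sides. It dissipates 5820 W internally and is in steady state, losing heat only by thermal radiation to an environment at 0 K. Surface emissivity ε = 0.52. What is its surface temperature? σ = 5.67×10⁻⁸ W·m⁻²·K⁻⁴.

Steady state: internal power = radiated power, P = εσA T⁴.
Radiating area A = 2·2.59 = 5.180 m².
T⁴ = P/(εσA) = 5820/(0.52·5.67×10⁻⁸·5.180) = 3.811×10¹⁰ K⁴.
T = (3.811×10¹⁰)^(1/4).

T ≈ 442 K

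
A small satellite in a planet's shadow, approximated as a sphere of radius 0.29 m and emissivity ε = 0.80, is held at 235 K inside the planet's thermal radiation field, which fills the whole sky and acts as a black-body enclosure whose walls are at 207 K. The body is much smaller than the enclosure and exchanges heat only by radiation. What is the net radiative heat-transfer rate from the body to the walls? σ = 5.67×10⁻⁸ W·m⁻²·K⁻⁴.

For a small grey body in a large enclosure: P_net = εσA(T_body⁴ − T_wall⁴).
A = 4πr² = 1.057 m²; T_body⁴ − T_wall⁴ = 3.050×10⁹ − 1.836×10⁹ = 1.214×10⁹ K⁴.
|P_net| = 0.80·5.67×10⁻⁸·1.057·1.214×10⁹.

P_net ≈ 58.2 W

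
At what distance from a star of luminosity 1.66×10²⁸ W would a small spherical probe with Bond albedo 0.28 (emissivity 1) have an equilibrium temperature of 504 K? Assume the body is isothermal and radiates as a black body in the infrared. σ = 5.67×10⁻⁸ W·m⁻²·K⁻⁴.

d ≈ 2.55×10¹¹ m

For an isothermal black-emitting sphere, (1−a)S·πr² = σ·4πr²·T⁴ ⇒ S = 4σT⁴/(1−a).
S = 4·5.67×10⁻⁸·(504)⁴/0.720 = 20330 W/m².
Flux falls as S = L/(4πd²), so d = √(L/(4πS)) = √(1.66×10²⁸/(4π·20330)).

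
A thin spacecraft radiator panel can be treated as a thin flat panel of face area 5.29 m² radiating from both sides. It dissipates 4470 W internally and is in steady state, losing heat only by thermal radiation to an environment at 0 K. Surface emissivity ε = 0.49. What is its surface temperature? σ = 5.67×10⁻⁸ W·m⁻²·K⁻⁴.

T ≈ 351 K

Steady state: internal power = radiated power, P = εσA T⁴.
Radiating area A = 2·5.29 = 10.58 m².
T⁴ = P/(εσA) = 4470/(0.49·5.67×10⁻⁸·10.58) = 1.521×10¹⁰ K⁴.
T = (1.521×10¹⁰)^(1/4).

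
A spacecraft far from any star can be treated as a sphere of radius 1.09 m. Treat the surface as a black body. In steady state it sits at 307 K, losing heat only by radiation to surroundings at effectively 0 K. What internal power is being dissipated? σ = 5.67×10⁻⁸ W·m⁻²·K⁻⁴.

P ≈ 7520 W

Steady state: P = εσA T⁴.
A = 4πr² = 14.93 m²; T⁴ = (307)⁴ = 8.883×10⁹ K⁴.
P = 1.0 × 5.67×10⁻⁸ × 14.93 × 8.883×10⁹.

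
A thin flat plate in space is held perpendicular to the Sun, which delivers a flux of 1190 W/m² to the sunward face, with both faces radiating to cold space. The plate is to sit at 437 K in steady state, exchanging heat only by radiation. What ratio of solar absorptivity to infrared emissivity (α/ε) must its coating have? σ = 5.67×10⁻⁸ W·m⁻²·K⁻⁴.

Balance: αS·A = εσ·2A·T⁴ ⇒ α/ε = 2σT⁴/S.
α/ε = 2·5.67×10⁻⁸·(437)⁴/1190 = 2·5.67×10⁻⁸·3.647×10¹⁰/1190.

α/ε ≈ 3.48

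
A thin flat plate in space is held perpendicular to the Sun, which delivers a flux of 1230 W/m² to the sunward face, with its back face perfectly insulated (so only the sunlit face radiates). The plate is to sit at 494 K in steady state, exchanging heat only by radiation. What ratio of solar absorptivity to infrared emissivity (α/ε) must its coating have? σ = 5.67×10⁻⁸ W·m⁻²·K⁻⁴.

Balance: αS·A = εσ·1A·T⁴ ⇒ α/ε = σT⁴/S.
α/ε = 5.67×10⁻⁸·(494)⁴/1230 = 5.67×10⁻⁸·5.955×10¹⁰/1230.

α/ε ≈ 2.75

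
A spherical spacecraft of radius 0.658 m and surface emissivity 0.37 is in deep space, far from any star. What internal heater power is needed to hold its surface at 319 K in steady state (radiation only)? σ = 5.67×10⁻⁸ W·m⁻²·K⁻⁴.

P ≈ 1180 W

P = εσ·4πr²·T⁴.
4πr² = 5.441 m²; T⁴ = 1.036×10¹⁰ K⁴.
P = 0.37·5.67×10⁻⁸·5.441·1.036×10¹⁰.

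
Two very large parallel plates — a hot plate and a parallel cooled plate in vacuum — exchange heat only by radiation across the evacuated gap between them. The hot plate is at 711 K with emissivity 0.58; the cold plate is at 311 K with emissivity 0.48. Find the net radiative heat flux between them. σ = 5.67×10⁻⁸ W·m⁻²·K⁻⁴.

For two infinite grey parallel plates, q = σ(T₁⁴ − T₂⁴)/(1/ε₁ + 1/ε₂ − 1).
T₁⁴ − T₂⁴ = 2.556×10¹¹ − 9.355×10⁹ = 2.462×10¹¹ K⁴.
1/ε₁ + 1/ε₂ − 1 = 1.724 + 2.083 − 1 = 2.807.
q = 5.67×10⁻⁸ × 2.462×10¹¹ / 2.807.

q ≈ 4970 W/m²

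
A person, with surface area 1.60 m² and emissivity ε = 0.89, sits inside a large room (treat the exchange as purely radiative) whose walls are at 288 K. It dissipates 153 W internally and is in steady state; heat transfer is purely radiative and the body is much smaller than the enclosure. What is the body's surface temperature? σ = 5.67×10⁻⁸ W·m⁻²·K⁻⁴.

For a small grey body in a large enclosure, net radiated power = εσA(T⁴ − T_w⁴).
Steady state: P = εσA(T⁴ − T_w⁴) with A = 1.60 m².
T⁴ = P/(εσA) + T_w⁴ = 153/(0.89·5.67×10⁻⁸·1.600) + (288)⁴
    = 1.895×10⁹ + 6.880×10⁹ = 8.775×10⁹ K⁴.

T ≈ 306 K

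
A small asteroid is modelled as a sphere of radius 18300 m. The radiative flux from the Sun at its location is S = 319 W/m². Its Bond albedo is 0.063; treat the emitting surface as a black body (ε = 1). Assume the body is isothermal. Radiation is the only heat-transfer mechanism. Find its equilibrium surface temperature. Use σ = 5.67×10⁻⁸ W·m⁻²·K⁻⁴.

T ≈ 191 K

At equilibrium, absorbed power = emitted power.
Absorbing cross-section = πr² = 1.052×10⁹ m²; emitting surface = 4πr² = 4.208×10⁹ m² (ratio 4).
(1−a)S·A_cross = εσ·A_surf·T⁴  ⇒  T⁴ = (1−a)S/(4σ).
T⁴ = 0.937·319/(4·5.67×10⁻⁸) = 1.318×10⁹ K⁴.
T = (1.318×10⁹)^(1/4).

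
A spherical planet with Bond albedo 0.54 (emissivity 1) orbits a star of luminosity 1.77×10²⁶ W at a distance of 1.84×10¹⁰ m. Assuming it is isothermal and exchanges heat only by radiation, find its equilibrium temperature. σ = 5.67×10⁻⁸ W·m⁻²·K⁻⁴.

First find the stellar flux at distance d: S = L/(4πd²) = 1.77×10²⁶/(4π·(1.84×10¹⁰)²) = 41600 W/m².
For an isothermal sphere, absorbed (1−a)S·πr² = emitted σ·4πr²·T⁴, so T⁴ = (1−a)S/(4σ).
T⁴ = 0.460·41600/(4·5.67×10⁻⁸) = 8.438×10¹⁰ K⁴.

T ≈ 539 K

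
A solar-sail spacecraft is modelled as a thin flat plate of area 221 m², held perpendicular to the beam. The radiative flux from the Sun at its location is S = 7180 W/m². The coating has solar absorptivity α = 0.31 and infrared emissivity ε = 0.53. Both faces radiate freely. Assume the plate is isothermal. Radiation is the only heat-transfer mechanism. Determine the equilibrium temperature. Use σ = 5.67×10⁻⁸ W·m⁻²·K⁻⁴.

T ≈ 439 K

At equilibrium, absorbed power = emitted power.
Absorbing cross-section = A = 221.0 m²; emitting surface = 2A = 442.0 m² (ratio 2).
αS·A_cross = εσ·A_surf·T⁴  ⇒  T⁴ = αS/(ε·2σ).
T⁴ = 0.310·7180/(0.53·2·5.67×10⁻⁸) = 3.703×10¹⁰ K⁴.
T = (3.703×10¹⁰)^(1/4).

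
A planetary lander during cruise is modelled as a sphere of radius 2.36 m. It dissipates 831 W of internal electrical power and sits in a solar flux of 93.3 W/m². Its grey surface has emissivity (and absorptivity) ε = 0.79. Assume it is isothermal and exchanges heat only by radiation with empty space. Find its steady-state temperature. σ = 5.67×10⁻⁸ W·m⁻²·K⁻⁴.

At steady state, absorbed solar power + internal power = radiated power.
Absorbed: α·S·A_cross = 0.79·93.3·17.50 = 1290 W (cross-section πr²).
Total input = 1290 + 831 = 2121 W.
Radiated: εσ·A_surf·T⁴ with A_surf = 4πr² = 69.99 m².
T⁴ = 2121/(0.79·5.67×10⁻⁸·69.99) = 6.764×10⁸ K⁴.

T ≈ 161 K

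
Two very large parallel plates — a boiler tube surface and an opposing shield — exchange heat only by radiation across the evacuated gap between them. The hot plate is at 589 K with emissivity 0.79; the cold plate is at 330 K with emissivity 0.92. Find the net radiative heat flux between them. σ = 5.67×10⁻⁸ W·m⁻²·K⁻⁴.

q ≈ 4550 W/m²

For two infinite grey parallel plates, q = σ(T₁⁴ − T₂⁴)/(1/ε₁ + 1/ε₂ − 1).
T₁⁴ − T₂⁴ = 1.204×10¹¹ − 1.186×10¹⁰ = 1.085×10¹¹ K⁴.
1/ε₁ + 1/ε₂ − 1 = 1.266 + 1.087 − 1 = 1.353.
q = 5.67×10⁻⁸ × 1.085×10¹¹ / 1.353.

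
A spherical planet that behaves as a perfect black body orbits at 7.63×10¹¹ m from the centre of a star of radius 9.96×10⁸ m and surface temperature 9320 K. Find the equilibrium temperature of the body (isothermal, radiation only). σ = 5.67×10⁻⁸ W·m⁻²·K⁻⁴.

The star's surface emits σT_*⁴; at distance d the flux is S = σT_*⁴(R_*/d)².
S = 5.67×10⁻⁸·(9320)⁴·(9.96×10⁸/7.63×10¹¹)² = 729.0 W/m².
For an isothermal sphere T⁴ = (1−a)S/(4σ) = 3.214×10⁹ K⁴.

T ≈ 238 K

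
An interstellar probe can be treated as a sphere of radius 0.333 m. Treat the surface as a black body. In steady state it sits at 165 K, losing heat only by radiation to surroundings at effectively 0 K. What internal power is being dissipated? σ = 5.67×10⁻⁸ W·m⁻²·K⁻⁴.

P ≈ 58.6 W

Steady state: P = εσA T⁴.
A = 4πr² = 1.393 m²; T⁴ = (165)⁴ = 7.412×10⁸ K⁴.
P = 1.0 × 5.67×10⁻⁸ × 1.393 × 7.412×10⁸.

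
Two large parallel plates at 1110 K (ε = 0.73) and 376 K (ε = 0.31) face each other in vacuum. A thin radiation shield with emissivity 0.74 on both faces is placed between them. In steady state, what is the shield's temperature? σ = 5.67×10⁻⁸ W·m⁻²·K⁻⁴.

In steady state the net flux on the hot side equals that on the cold side.
σ(T₁⁴−T_s⁴)/D₁ = σ(T_s⁴−T₂⁴)/D₂, with D₁ = 1/ε₁+1/ε_s−1 = 1.721, D₂ = 1/ε_s+1/ε₂−1 = 3.577.
Solve for T_s⁴: T_s⁴ = (D₂·T₁⁴ + D₁·T₂⁴)/(D₁+D₂) = 1.031×10¹² K⁴.

T_s ≈ 1010 K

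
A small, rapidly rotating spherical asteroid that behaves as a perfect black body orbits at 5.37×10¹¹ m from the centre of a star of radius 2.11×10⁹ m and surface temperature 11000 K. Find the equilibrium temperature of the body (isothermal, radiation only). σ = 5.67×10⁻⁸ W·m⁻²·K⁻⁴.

The star's surface emits σT_*⁴; at distance d the flux is S = σT_*⁴(R_*/d)².
S = 5.67×10⁻⁸·(11000)⁴·(2.11×10⁹/5.37×10¹¹)² = 12820 W/m².
For an isothermal sphere T⁴ = (1−a)S/(4σ) = 5.651×10¹⁰ K⁴.

T ≈ 488 K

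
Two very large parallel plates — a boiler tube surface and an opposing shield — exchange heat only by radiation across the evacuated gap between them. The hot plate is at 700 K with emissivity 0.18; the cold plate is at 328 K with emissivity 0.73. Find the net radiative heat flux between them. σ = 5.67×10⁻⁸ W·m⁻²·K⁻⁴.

For two infinite grey parallel plates, q = σ(T₁⁴ − T₂⁴)/(1/ε₁ + 1/ε₂ − 1).
T₁⁴ − T₂⁴ = 2.401×10¹¹ − 1.157×10¹⁰ = 2.285×10¹¹ K⁴.
1/ε₁ + 1/ε₂ − 1 = 5.556 + 1.370 − 1 = 5.925.
q = 5.67×10⁻⁸ × 2.285×10¹¹ / 5.925.

q ≈ 2190 W/m²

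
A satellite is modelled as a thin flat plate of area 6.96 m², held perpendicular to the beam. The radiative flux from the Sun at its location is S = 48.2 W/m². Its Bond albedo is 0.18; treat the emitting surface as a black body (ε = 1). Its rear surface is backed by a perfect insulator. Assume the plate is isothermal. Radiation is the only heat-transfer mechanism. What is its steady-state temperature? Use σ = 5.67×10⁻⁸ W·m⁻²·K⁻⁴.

T ≈ 162 K

At equilibrium, absorbed power = emitted power.
Absorbing cross-section = A = 6.960 m²; emitting surface = A = 6.960 m² (ratio 1).
(1−a)S·A_cross = εσ·A_surf·T⁴  ⇒  T⁴ = (1−a)S/(1σ).
T⁴ = 0.820·48.2/(1·5.67×10⁻⁸) = 6.971×10⁸ K⁴.
T = (6.971×10⁸)^(1/4).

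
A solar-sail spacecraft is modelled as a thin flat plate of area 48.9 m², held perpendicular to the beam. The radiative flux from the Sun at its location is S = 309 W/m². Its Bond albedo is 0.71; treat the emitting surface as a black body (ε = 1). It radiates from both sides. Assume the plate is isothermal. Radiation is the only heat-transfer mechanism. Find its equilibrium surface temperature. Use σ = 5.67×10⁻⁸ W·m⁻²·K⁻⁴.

At equilibrium, absorbed power = emitted power.
Absorbing cross-section = A = 48.90 m²; emitting surface = 2A = 97.80 m² (ratio 2).
(1−a)S·A_cross = εσ·A_surf·T⁴  ⇒  T⁴ = (1−a)S/(2σ).
T⁴ = 0.290·309/(2·5.67×10⁻⁸) = 7.902×10⁸ K⁴.
T = (7.902×10⁸)^(1/4).

T ≈ 168 K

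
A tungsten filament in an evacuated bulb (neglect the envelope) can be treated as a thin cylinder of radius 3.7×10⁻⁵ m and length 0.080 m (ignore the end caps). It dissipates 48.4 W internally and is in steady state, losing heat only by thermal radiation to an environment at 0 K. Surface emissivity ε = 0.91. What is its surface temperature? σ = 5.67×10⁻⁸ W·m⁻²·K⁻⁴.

Steady state: internal power = radiated power, P = εσA T⁴.
Radiating area A = 2πrL = 1.860×10⁻⁵ m².
T⁴ = P/(εσA) = 48.4/(0.91·5.67×10⁻⁸·1.860×10⁻⁵) = 5.044×10¹³ K⁴.
T = (5.044×10¹³)^(1/4).

T ≈ 2660 K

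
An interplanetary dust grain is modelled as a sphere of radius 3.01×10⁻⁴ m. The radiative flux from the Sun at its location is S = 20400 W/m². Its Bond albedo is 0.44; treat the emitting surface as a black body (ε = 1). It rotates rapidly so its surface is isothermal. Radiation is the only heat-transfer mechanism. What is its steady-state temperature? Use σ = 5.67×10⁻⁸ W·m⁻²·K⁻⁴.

T ≈ 474 K

At equilibrium, absorbed power = emitted power.
Absorbing cross-section = πr² = 2.846×10⁻⁷ m²; emitting surface = 4πr² = 1.139×10⁻⁶ m² (ratio 4).
(1−a)S·A_cross = εσ·A_surf·T⁴  ⇒  T⁴ = (1−a)S/(4σ).
T⁴ = 0.560·20400/(4·5.67×10⁻⁸) = 5.037×10¹⁰ K⁴.
T = (5.037×10¹⁰)^(1/4).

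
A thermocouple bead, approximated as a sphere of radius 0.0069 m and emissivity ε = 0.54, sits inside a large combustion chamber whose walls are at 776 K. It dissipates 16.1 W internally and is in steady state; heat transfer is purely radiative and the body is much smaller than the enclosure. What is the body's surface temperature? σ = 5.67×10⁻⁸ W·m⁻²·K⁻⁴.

T ≈ 1060 K

For a small grey body in a large enclosure, net radiated power = εσA(T⁴ − T_w⁴).
Steady state: P = εσA(T⁴ − T_w⁴) with A = 4πr² = 5.983×10⁻⁴ m².
T⁴ = P/(εσA) + T_w⁴ = 16.1/(0.54·5.67×10⁻⁸·5.983×10⁻⁴) + (776)⁴
    = 8.789×10¹¹ + 3.626×10¹¹ = 1.242×10¹² K⁴.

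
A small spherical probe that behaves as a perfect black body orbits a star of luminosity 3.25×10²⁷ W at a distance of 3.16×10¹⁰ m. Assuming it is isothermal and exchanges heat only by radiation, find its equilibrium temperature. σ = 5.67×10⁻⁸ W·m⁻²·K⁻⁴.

First find the stellar flux at distance d: S = L/(4πd²) = 3.25×10²⁷/(4π·(3.16×10¹⁰)²) = 2.590×10⁵ W/m².
For an isothermal sphere, absorbed (1−a)S·πr² = emitted σ·4πr²·T⁴, so T⁴ = (1−a)S/(4σ).
T⁴ = 1.00·2.590×10⁵/(4·5.67×10⁻⁸) = 1.142×10¹² K⁴.

T ≈ 1030 K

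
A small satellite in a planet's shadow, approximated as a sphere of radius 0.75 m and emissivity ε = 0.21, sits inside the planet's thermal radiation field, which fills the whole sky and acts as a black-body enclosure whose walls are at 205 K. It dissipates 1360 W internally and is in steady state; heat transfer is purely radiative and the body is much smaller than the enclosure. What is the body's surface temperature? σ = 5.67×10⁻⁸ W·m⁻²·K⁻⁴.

T ≈ 366 K

For a small grey body in a large enclosure, net radiated power = εσA(T⁴ − T_w⁴).
Steady state: P = εσA(T⁴ − T_w⁴) with A = 4πr² = 7.069 m².
T⁴ = P/(εσA) + T_w⁴ = 1360/(0.21·5.67×10⁻⁸·7.069) + (205)⁴
    = 1.616×10¹⁰ + 1.766×10⁹ = 1.792×10¹⁰ K⁴.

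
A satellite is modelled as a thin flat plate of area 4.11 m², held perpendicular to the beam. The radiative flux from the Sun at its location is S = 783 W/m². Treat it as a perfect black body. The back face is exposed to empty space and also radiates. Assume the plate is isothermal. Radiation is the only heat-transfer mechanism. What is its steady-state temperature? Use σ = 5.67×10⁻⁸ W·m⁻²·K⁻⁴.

At equilibrium, absorbed power = emitted power.
Absorbing cross-section = A = 4.110 m²; emitting surface = 2A = 8.220 m² (ratio 2).
S·A_cross = εσ·A_surf·T⁴  ⇒  T⁴ = S/(2σ).
T⁴ = 1.00·783/(2·5.67×10⁻⁸) = 6.905×10⁹ K⁴.
T = (6.905×10⁹)^(1/4).

T ≈ 288 K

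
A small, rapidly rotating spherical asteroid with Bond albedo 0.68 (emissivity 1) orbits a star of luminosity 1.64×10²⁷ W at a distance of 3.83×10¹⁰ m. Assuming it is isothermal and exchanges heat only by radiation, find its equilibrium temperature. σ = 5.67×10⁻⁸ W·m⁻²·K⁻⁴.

First find the stellar flux at distance d: S = L/(4πd²) = 1.64×10²⁷/(4π·(3.83×10¹⁰)²) = 88970 W/m².
For an isothermal sphere, absorbed (1−a)S·πr² = emitted σ·4πr²·T⁴, so T⁴ = (1−a)S/(4σ).
T⁴ = 0.320·88970/(4·5.67×10⁻⁸) = 1.255×10¹¹ K⁴.

T ≈ 595 K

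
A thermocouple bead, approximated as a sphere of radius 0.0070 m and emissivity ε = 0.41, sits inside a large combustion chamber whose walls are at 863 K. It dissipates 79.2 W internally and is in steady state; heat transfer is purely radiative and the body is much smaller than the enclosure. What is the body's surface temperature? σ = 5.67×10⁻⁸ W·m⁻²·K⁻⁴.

For a small grey body in a large enclosure, net radiated power = εσA(T⁴ − T_w⁴).
Steady state: P = εσA(T⁴ − T_w⁴) with A = 4πr² = 6.158×10⁻⁴ m².
T⁴ = P/(εσA) + T_w⁴ = 79.2/(0.41·5.67×10⁻⁸·6.158×10⁻⁴) + (863)⁴
    = 5.533×10¹² + 5.547×10¹¹ = 6.088×10¹² K⁴.

T ≈ 1570 K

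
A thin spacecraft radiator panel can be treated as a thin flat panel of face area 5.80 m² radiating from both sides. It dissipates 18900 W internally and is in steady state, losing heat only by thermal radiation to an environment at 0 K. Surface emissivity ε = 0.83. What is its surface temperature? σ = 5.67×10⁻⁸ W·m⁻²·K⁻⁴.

T ≈ 431 K

Steady state: internal power = radiated power, P = εσA T⁴.
Radiating area A = 2·5.80 = 11.60 m².
T⁴ = P/(εσA) = 18900/(0.83·5.67×10⁻⁸·11.60) = 3.462×10¹⁰ K⁴.
T = (3.462×10¹⁰)^(1/4).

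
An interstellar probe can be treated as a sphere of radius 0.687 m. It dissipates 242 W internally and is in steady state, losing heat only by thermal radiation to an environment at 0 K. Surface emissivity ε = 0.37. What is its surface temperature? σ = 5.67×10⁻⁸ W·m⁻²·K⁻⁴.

T ≈ 210 K

Steady state: internal power = radiated power, P = εσA T⁴.
Radiating area A = 4πr² = 5.931 m².
T⁴ = P/(εσA) = 242/(0.37·5.67×10⁻⁸·5.931) = 1.945×10⁹ K⁴.
T = (1.945×10⁹)^(1/4).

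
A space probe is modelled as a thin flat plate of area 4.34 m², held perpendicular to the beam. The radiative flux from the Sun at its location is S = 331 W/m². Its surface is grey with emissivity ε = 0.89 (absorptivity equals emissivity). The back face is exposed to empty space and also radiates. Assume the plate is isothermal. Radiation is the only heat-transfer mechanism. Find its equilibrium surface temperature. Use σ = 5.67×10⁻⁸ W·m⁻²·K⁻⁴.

At equilibrium, absorbed power = emitted power.
Absorbing cross-section = A = 4.340 m²; emitting surface = 2A = 8.680 m² (ratio 2).
εS·A_cross = εσ·A_surf·T⁴  ⇒  T⁴ = S/(2σ)   (ε cancels).
T⁴ = 331/(2·5.67×10⁻⁸) = 2.919×10⁹ K⁴.
T = (2.919×10⁹)^(1/4).

T ≈ 232 K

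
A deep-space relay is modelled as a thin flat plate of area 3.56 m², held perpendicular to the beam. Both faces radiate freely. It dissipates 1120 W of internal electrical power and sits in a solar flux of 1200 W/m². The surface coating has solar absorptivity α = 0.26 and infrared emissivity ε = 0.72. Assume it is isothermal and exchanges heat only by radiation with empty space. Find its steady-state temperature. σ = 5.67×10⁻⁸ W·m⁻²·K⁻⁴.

T ≈ 296 K

At steady state, absorbed solar power + internal power = radiated power.
Absorbed: α·S·A_cross = 0.26·1200·3.560 = 1111 W (cross-section A).
Total input = 1111 + 1120 = 2231 W.
Radiated: εσ·A_surf·T⁴ with A_surf = 2A = 7.120 m².
T⁴ = 2231/(0.72·5.67×10⁻⁸·7.120) = 7.674×10⁹ K⁴.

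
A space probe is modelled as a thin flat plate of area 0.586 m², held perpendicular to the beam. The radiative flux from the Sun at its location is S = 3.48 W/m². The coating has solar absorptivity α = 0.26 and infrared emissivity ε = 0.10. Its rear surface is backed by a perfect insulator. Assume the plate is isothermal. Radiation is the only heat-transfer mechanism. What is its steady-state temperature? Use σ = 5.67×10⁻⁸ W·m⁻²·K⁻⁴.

T ≈ 112 K

At equilibrium, absorbed power = emitted power.
Absorbing cross-section = A = 0.5860 m²; emitting surface = A = 0.5860 m² (ratio 1).
αS·A_cross = εσ·A_surf·T⁴  ⇒  T⁴ = αS/(ε·1σ).
T⁴ = 0.260·3.48/(0.10·1·5.67×10⁻⁸) = 1.596×10⁸ K⁴.
T = (1.596×10⁸)^(1/4).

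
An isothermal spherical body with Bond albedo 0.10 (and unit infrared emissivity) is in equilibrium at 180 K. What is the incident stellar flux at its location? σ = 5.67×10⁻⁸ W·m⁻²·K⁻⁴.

(1−a)S·πr² = σ·4πr²·T⁴ ⇒ S = 4σT⁴/(1−a).
S = 4·5.67×10⁻⁸·1.050×10⁹/0.900.

S ≈ 265 W/m²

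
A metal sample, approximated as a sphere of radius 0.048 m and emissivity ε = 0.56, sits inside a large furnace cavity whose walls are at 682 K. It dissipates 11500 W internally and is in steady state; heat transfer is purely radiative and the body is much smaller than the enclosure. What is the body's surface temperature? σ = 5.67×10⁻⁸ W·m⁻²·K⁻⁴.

T ≈ 1890 K

For a small grey body in a large enclosure, net radiated power = εσA(T⁴ − T_w⁴).
Steady state: P = εσA(T⁴ − T_w⁴) with A = 4πr² = 0.02895 m².
T⁴ = P/(εσA) + T_w⁴ = 11500/(0.56·5.67×10⁻⁸·0.02895) + (682)⁴
    = 1.251×10¹³ + 2.163×10¹¹ = 1.273×10¹³ K⁴.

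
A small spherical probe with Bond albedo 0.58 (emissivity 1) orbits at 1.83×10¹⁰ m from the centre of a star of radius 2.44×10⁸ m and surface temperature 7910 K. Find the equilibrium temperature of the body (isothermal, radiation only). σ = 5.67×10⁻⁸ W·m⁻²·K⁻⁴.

T ≈ 520 K

The star's surface emits σT_*⁴; at distance d the flux is S = σT_*⁴(R_*/d)².
S = 5.67×10⁻⁸·(7910)⁴·(2.44×10⁸/1.83×10¹⁰)² = 39460 W/m².
For an isothermal sphere T⁴ = (1−a)S/(4σ) = 7.308×10¹⁰ K⁴.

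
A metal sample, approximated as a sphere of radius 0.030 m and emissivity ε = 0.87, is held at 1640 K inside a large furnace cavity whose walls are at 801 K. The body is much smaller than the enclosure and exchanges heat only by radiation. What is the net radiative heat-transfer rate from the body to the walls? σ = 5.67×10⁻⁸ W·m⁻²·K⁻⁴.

P_net ≈ 3810 W

For a small grey body in a large enclosure: P_net = εσA(T_body⁴ − T_wall⁴).
A = 4πr² = 0.01131 m²; T_body⁴ − T_wall⁴ = 7.234×10¹² − 4.117×10¹¹ = 6.822×10¹² K⁴.
|P_net| = 0.87·5.67×10⁻⁸·0.01131·6.822×10¹².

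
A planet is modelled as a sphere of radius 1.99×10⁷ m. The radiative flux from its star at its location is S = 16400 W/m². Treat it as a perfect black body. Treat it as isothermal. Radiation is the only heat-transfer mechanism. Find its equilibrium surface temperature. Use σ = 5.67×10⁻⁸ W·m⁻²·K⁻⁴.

At equilibrium, absorbed power = emitted power.
Absorbing cross-section = πr² = 1.244×10¹⁵ m²; emitting surface = 4πr² = 4.976×10¹⁵ m² (ratio 4).
S·A_cross = εσ·A_surf·T⁴  ⇒  T⁴ = S/(4σ).
T⁴ = 1.00·16400/(4·5.67×10⁻⁸) = 7.231×10¹⁰ K⁴.
T = (7.231×10¹⁰)^(1/4).

T ≈ 519 K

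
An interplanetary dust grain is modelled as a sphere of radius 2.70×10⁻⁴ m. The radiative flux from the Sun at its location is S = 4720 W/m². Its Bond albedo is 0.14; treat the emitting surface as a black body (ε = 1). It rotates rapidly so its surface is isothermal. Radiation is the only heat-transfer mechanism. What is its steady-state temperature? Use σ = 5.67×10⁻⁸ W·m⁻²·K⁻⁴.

At equilibrium, absorbed power = emitted power.
Absorbing cross-section = πr² = 2.290×10⁻⁷ m²; emitting surface = 4πr² = 9.161×10⁻⁷ m² (ratio 4).
(1−a)S·A_cross = εσ·A_surf·T⁴  ⇒  T⁴ = (1−a)S/(4σ).
T⁴ = 0.860·4720/(4·5.67×10⁻⁸) = 1.790×10¹⁰ K⁴.
T = (1.790×10¹⁰)^(1/4).

T ≈ 366 K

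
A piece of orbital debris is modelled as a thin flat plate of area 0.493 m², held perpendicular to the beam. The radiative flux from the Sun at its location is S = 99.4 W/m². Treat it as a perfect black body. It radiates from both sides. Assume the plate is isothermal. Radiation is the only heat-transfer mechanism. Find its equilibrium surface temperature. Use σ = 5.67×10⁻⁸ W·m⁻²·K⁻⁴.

At equilibrium, absorbed power = emitted power.
Absorbing cross-section = A = 0.4930 m²; emitting surface = 2A = 0.9860 m² (ratio 2).
S·A_cross = εσ·A_surf·T⁴  ⇒  T⁴ = S/(2σ).
T⁴ = 1.00·99.4/(2·5.67×10⁻⁸) = 8.765×10⁸ K⁴.
T = (8.765×10⁸)^(1/4).

T ≈ 172 K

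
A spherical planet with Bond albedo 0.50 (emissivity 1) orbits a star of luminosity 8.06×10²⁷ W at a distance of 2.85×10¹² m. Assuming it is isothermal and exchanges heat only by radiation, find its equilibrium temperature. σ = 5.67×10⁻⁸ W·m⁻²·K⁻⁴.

First find the stellar flux at distance d: S = L/(4πd²) = 8.06×10²⁷/(4π·(2.85×10¹²)²) = 78.97 W/m².
For an isothermal sphere, absorbed (1−a)S·πr² = emitted σ·4πr²·T⁴, so T⁴ = (1−a)S/(4σ).
T⁴ = 0.500·78.97/(4·5.67×10⁻⁸) = 1.741×10⁸ K⁴.

T ≈ 115 K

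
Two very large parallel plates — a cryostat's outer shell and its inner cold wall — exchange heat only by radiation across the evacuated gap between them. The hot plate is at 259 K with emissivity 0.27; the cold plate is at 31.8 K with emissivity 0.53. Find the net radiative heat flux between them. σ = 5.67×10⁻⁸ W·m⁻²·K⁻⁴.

q ≈ 55.6 W/m²

For two infinite grey parallel plates, q = σ(T₁⁴ − T₂⁴)/(1/ε₁ + 1/ε₂ − 1).
T₁⁴ − T₂⁴ = 4.500×10⁹ − 1.023×10⁶ = 4.499×10⁹ K⁴.
1/ε₁ + 1/ε₂ − 1 = 3.704 + 1.887 − 1 = 4.590.
q = 5.67×10⁻⁸ × 4.499×10⁹ / 4.590.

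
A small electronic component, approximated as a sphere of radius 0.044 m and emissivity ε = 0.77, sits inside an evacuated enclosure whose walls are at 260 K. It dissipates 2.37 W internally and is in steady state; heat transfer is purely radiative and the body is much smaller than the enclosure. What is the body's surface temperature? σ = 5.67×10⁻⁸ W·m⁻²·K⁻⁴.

T ≈ 287 K

For a small grey body in a large enclosure, net radiated power = εσA(T⁴ − T_w⁴).
Steady state: P = εσA(T⁴ − T_w⁴) with A = 4πr² = 0.02433 m².
T⁴ = P/(εσA) + T_w⁴ = 2.37/(0.77·5.67×10⁻⁸·0.02433) + (260)⁴
    = 2.231×10⁹ + 4.570×10⁹ = 6.801×10⁹ K⁴.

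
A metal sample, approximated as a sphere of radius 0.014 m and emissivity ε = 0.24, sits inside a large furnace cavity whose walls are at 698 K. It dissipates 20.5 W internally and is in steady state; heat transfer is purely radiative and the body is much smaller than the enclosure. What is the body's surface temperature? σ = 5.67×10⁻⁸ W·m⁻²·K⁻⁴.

For a small grey body in a large enclosure, net radiated power = εσA(T⁴ − T_w⁴).
Steady state: P = εσA(T⁴ − T_w⁴) with A = 4πr² = 0.002463 m².
T⁴ = P/(εσA) + T_w⁴ = 20.5/(0.24·5.67×10⁻⁸·0.002463) + (698)⁴
    = 6.116×10¹¹ + 2.374×10¹¹ = 8.490×10¹¹ K⁴.

T ≈ 960 K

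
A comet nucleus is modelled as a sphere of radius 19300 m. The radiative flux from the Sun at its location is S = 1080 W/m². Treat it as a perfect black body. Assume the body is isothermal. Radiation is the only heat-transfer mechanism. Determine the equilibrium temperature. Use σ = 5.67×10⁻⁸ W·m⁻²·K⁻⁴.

T ≈ 263 K

At equilibrium, absorbed power = emitted power.
Absorbing cross-section = πr² = 1.170×10⁹ m²; emitting surface = 4πr² = 4.681×10⁹ m² (ratio 4).
S·A_cross = εσ·A_surf·T⁴  ⇒  T⁴ = S/(4σ).
T⁴ = 1.00·1080/(4·5.67×10⁻⁸) = 4.762×10⁹ K⁴.
T = (4.762×10⁹)^(1/4).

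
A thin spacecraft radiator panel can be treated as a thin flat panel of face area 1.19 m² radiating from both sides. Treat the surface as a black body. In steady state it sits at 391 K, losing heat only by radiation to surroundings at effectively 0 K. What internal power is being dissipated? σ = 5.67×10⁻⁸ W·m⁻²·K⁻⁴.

Steady state: P = εσA T⁴.
A = 2·1.19 = 2.380 m²; T⁴ = (391)⁴ = 2.337×10¹⁰ K⁴.
P = 1.0 × 5.67×10⁻⁸ × 2.380 × 2.337×10¹⁰.

P ≈ 3150 W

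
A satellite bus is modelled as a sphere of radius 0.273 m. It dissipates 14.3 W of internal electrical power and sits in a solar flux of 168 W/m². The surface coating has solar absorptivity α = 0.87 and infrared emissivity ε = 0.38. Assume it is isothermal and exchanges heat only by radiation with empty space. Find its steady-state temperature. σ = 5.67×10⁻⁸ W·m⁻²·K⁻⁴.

At steady state, absorbed solar power + internal power = radiated power.
Absorbed: α·S·A_cross = 0.87·168·0.2341 = 34.22 W (cross-section πr²).
Total input = 34.22 + 14.3 = 48.52 W.
Radiated: εσ·A_surf·T⁴ with A_surf = 4πr² = 0.9366 m².
T⁴ = 48.52/(0.38·5.67×10⁻⁸·0.9366) = 2.405×10⁹ K⁴.

T ≈ 221 K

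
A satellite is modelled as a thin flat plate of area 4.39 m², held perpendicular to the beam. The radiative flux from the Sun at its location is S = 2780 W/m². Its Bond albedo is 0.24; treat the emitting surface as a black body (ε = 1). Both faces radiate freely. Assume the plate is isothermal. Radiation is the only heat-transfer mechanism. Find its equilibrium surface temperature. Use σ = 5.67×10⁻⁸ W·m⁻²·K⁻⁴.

T ≈ 369 K

At equilibrium, absorbed power = emitted power.
Absorbing cross-section = A = 4.390 m²; emitting surface = 2A = 8.780 m² (ratio 2).
(1−a)S·A_cross = εσ·A_surf·T⁴  ⇒  T⁴ = (1−a)S/(2σ).
T⁴ = 0.760·2780/(2·5.67×10⁻⁸) = 1.863×10¹⁰ K⁴.
T = (1.863×10¹⁰)^(1/4).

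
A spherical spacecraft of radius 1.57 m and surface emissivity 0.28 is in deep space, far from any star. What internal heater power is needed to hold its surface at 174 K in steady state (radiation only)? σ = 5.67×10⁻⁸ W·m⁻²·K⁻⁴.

P ≈ 451 W

P = εσ·4πr²·T⁴.
4πr² = 30.97 m²; T⁴ = 9.166×10⁸ K⁴.
P = 0.28·5.67×10⁻⁸·30.97·9.166×10⁸.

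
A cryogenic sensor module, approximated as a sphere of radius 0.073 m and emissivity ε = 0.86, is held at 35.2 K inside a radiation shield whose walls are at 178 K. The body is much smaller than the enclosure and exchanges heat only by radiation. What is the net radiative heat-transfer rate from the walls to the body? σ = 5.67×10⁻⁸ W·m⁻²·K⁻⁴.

P_net ≈ 3.27 W

For a small grey body in a large enclosure: P_net = εσA(T_body⁴ − T_wall⁴).
A = 4πr² = 0.06697 m²; T_body⁴ − T_wall⁴ = 1.535×10⁶ − 1.004×10⁹ = -1.002×10⁹ K⁴.
|P_net| = 0.86·5.67×10⁻⁸·0.06697·1.002×10⁹.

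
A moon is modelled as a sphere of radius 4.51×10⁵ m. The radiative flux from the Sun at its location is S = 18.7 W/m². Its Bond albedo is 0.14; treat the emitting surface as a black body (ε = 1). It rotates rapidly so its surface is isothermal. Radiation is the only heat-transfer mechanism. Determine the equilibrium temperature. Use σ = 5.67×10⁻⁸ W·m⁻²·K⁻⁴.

At equilibrium, absorbed power = emitted power.
Absorbing cross-section = πr² = 6.390×10¹¹ m²; emitting surface = 4πr² = 2.556×10¹² m² (ratio 4).
(1−a)S·A_cross = εσ·A_surf·T⁴  ⇒  T⁴ = (1−a)S/(4σ).
T⁴ = 0.860·18.7/(4·5.67×10⁻⁸) = 7.091×10⁷ K⁴.
T = (7.091×10⁷)^(1/4).

T ≈ 91.8 K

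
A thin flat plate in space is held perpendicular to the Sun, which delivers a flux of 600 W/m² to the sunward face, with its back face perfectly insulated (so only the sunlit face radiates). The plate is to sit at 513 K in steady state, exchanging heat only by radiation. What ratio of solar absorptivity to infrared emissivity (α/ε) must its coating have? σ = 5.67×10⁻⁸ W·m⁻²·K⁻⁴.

Balance: αS·A = εσ·1A·T⁴ ⇒ α/ε = σT⁴/S.
α/ε = 5.67×10⁻⁸·(513)⁴/600 = 5.67×10⁻⁸·6.926×10¹⁰/600.

α/ε ≈ 6.54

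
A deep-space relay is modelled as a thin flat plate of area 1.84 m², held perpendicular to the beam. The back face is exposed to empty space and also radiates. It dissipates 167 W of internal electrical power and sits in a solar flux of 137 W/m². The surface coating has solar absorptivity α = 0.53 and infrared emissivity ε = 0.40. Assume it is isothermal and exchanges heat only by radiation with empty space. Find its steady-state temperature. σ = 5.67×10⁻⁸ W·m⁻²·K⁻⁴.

T ≈ 245 K

At steady state, absorbed solar power + internal power = radiated power.
Absorbed: α·S·A_cross = 0.53·137·1.840 = 133.6 W (cross-section A).
Total input = 133.6 + 167 = 300.6 W.
Radiated: εσ·A_surf·T⁴ with A_surf = 2A = 3.680 m².
T⁴ = 300.6/(0.40·5.67×10⁻⁸·3.680) = 3.602×10⁹ K⁴.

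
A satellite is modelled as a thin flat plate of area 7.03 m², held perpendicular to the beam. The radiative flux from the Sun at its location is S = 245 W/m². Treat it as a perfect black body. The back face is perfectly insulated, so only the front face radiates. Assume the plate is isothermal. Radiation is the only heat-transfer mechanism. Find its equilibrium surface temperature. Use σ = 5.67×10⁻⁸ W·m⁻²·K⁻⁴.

T ≈ 256 K

At equilibrium, absorbed power = emitted power.
Absorbing cross-section = A = 7.030 m²; emitting surface = A = 7.030 m² (ratio 1).
S·A_cross = εσ·A_surf·T⁴  ⇒  T⁴ = S/(1σ).
T⁴ = 1.00·245/(1·5.67×10⁻⁸) = 4.321×10⁹ K⁴.
T = (4.321×10⁹)^(1/4).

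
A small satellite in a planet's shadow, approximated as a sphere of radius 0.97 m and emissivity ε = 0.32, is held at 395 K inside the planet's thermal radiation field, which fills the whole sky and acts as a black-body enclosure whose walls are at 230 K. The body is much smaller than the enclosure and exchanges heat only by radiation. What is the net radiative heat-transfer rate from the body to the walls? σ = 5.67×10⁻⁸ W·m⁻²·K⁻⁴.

For a small grey body in a large enclosure: P_net = εσA(T_body⁴ − T_wall⁴).
A = 4πr² = 11.82 m²; T_body⁴ − T_wall⁴ = 2.434×10¹⁰ − 2.798×10⁹ = 2.155×10¹⁰ K⁴.
|P_net| = 0.32·5.67×10⁻⁸·11.82·2.155×10¹⁰.

P_net ≈ 4620 W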